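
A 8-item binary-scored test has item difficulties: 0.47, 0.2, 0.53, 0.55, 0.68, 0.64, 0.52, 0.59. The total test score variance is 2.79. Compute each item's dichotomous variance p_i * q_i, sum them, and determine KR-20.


For each item, compute p_i * q_i:
  Item 1: 0.47 * 0.53 = 0.2491
  Item 2: 0.2 * 0.8 = 0.16
  Item 3: 0.53 * 0.47 = 0.2491
  Item 4: 0.55 * 0.45 = 0.2475
  Item 5: 0.68 * 0.32 = 0.2176
  Item 6: 0.64 * 0.36 = 0.2304
  Item 7: 0.52 * 0.48 = 0.2496
  Item 8: 0.59 * 0.41 = 0.2419
Sum(p_i * q_i) = 0.2491 + 0.16 + 0.2491 + 0.2475 + 0.2176 + 0.2304 + 0.2496 + 0.2419 = 1.8452
KR-20 = (k/(k-1)) * (1 - Sum(p_i*q_i) / Var_total)
= (8/7) * (1 - 1.8452/2.79)
= 1.1429 * 0.3386
KR-20 = 0.387

0.387


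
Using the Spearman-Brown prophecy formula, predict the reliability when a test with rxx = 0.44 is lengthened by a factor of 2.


r_new = (n * rxx) / (1 + (n-1) * rxx)
r_new = (2 * 0.44) / (1 + 1 * 0.44)
r_new = 0.88 / 1.44
r_new = 0.6111

0.6111


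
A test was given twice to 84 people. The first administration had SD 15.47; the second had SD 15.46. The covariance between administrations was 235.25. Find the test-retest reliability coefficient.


r = cov(X,Y) / (SD_X * SD_Y)
r = 235.25 / (15.47 * 15.46)
r = 235.25 / 239.1662
r = 0.9836

0.9836


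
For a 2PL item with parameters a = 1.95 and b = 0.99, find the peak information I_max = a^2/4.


For 2PL, max info at theta = b = 0.99
I_max = a^2 / 4 = 1.95^2 / 4
= 3.8025 / 4
I_max = 0.9506

0.9506


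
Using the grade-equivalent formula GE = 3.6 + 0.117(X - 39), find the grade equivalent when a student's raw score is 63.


raw - median = 63 - 39 = 24
slope * diff = 0.117 * 24 = 2.808
GE = 3.6 + 2.808
GE = 6.408

6.408


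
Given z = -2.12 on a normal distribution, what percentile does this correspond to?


CDF(z) = 0.5 * (1 + erf(z/sqrt(2)))
erf(-1.4991) = -0.966
CDF = 0.017
Percentile rank = 0.017 * 100 = 1.7

1.7


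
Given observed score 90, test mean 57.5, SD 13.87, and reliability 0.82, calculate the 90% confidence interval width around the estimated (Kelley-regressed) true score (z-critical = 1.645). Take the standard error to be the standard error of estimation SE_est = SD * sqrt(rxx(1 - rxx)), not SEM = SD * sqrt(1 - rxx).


True score estimate = 0.82*90 + 0.18*57.5 = 84.15
SE_est = SD * sqrt(rxx * (1 - rxx)) = 13.87 * sqrt(0.82 * 0.18) = 13.87 * sqrt(0.1476) = 5.32868
CI = T_est +/- z * SE_est, so width = 2 * z * SE_est = 2 * 1.645 * 5.32868
Width = 17.5314

17.5314


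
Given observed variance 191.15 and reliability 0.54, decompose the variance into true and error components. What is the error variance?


var_true = rxx * var_obs = 0.54 * 191.15 = 103.221
var_error = var_obs - var_true
var_error = 191.15 - 103.221
var_error = 87.929

87.929


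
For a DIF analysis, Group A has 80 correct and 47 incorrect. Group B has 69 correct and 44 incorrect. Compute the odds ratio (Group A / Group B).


Odds_A = 80/47 = 1.7021
Odds_B = 69/44 = 1.5682
OR = Odds_A / Odds_B = 1.7021 / 1.5682
Exactly, OR = (80 * 44) / (47 * 69) = 3520 / 3243
OR = 1.0854

1.0854


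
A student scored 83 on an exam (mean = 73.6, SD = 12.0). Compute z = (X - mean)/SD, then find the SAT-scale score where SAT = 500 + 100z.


z = (X - mean) / SD = (83 - 73.6) / 12.0
z = 9.4 / 12.0
z = 0.7833
SAT-scale = SAT = 500 + 100z
Carry z at full precision (z = 9.4 / 12.0) into the conversion:
SAT-scale = 500 + 100 * (9.4 / 12.0) = 500 + 940 / 12.0
SAT-scale = 500 + 78.3333
SAT-scale = 578.3333

578.3333


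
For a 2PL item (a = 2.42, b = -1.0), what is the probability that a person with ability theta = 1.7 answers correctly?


a*(theta - b) = 2.42 * (1.7 - -1.0) = 6.534
exp(-6.534) = 0.0015
P = 1 / (1 + 0.0015)
P = 0.9985

0.9985


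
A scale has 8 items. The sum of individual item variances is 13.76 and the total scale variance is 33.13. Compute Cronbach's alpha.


alpha = (k/(k-1)) * (1 - sum(si^2)/s_total^2)
= (8/7) * (1 - 13.76/33.13)
alpha = 0.6682

0.6682


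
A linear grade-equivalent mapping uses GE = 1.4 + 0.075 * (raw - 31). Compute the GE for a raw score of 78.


raw - median = 78 - 31 = 47
slope * diff = 0.075 * 47 = 3.525
GE = 1.4 + 3.525
GE = 4.925

4.925


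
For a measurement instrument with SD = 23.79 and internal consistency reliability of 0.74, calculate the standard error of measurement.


SEM = SD * sqrt(1 - rxx)
SEM = 23.79 * sqrt(1 - 0.74)
SEM = 23.79 * sqrt(0.26) = 23.79 * 0.509902
SEM = 12.1306

12.1306


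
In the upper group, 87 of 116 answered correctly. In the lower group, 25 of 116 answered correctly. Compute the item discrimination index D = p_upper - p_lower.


p_upper = 87/116 = 0.75
p_lower = 25/116 = 0.2155
D = 0.75 - 0.2155 = 0.5345

0.5345


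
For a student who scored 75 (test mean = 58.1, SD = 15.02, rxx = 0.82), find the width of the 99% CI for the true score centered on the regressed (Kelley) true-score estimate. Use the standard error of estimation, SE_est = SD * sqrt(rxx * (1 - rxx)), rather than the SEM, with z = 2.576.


True score estimate = 0.82*75 + 0.18*58.1 = 71.958
SE_est = SD * sqrt(rxx * (1 - rxx)) = 15.02 * sqrt(0.82 * 0.18) = 15.02 * sqrt(0.1476) = 5.770496
CI = T_est +/- z * SE_est, so width = 2 * z * SE_est = 2 * 2.576 * 5.770496
Width = 29.7296

29.7296


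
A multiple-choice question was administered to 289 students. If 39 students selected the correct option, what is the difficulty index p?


Item difficulty p = number correct / total examinees
p = 39 / 289
p = 0.1349

0.1349


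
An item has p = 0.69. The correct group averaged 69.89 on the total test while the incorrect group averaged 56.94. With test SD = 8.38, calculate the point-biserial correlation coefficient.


q = 1 - p = 0.31
rpb = ((M1 - M0) / SD) * sqrt(p * q)
rpb = ((69.89 - 56.94) / 8.38) * sqrt(0.69 * 0.31)
rpb = 0.7147

0.7147


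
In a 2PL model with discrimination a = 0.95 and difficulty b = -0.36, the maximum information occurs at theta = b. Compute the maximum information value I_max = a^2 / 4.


For 2PL, max info at theta = b = -0.36
I_max = a^2 / 4 = 0.95^2 / 4
= 0.9025 / 4
I_max = 0.2256

0.2256


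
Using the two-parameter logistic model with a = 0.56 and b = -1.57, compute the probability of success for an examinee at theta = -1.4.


a*(theta - b) = 0.56 * (-1.4 - -1.57) = 0.0952
exp(-0.0952) = 0.9092
P = 1 / (1 + 0.9092)
P = 0.5238

0.5238


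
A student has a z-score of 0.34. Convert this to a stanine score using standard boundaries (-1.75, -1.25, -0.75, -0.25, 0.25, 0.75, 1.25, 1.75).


Stanine boundaries: [-1.75, -1.25, -0.75, -0.25, 0.25, 0.75, 1.25, 1.75]
z = 0.34
Check each boundary:
  z >= -1.75 -> could be stanine 2
  z >= -1.25 -> could be stanine 3
  z >= -0.75 -> could be stanine 4
  z >= -0.25 -> could be stanine 5
  z >= 0.25 -> could be stanine 6
  z < 0.75
  z < 1.25
  z < 1.75
Highest qualifying boundary gives stanine = 6

6


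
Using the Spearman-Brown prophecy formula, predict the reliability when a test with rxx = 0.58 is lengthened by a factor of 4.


r_new = (n * rxx) / (1 + (n-1) * rxx)
r_new = (4 * 0.58) / (1 + 3 * 0.58)
r_new = 2.32 / 2.74
r_new = 0.8467

0.8467


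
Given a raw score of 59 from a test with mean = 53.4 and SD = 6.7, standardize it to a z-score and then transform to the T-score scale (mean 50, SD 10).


z = (X - mean) / SD = (59 - 53.4) / 6.7
z = 5.6 / 6.7
z = 0.8358
T-score = T = 50 + 10z
Carry z at full precision (z = 5.6 / 6.7) into the conversion:
T-score = 50 + 10 * (5.6 / 6.7) = 50 + 56 / 6.7
T-score = 50 + 8.3582
T-score = 58.3582

58.3582


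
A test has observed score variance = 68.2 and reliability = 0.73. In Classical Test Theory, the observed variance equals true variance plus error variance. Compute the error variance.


var_true = rxx * var_obs = 0.73 * 68.2 = 49.786
var_error = var_obs - var_true
var_error = 68.2 - 49.786
var_error = 18.414

18.414


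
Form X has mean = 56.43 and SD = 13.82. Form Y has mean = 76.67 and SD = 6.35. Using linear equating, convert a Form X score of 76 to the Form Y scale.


slope = SD_Y / SD_X = 6.35 / 13.82 ~ 0.4595
intercept = mean_Y - slope * mean_X = 76.67 - (6.35 / 13.82) * 56.43 ~ 50.7416
Y = slope * X + intercept. To avoid rounding drift from the rounded slope/intercept, evaluate the equivalent form Y = mean_Y + SD_Y * (X - mean_X) / SD_X at full precision:
Y = 76.67 + 6.35 * (76 - 56.43) / 13.82
Y = 76.67 + 6.35 * 19.57 / 13.82
Y = 76.67 + 124.2695 / 13.82
Y = 76.67 + 8.992
Y = 85.662

85.662


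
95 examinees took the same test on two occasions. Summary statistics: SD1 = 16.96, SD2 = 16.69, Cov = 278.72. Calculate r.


r = cov(X,Y) / (SD_X * SD_Y)
r = 278.72 / (16.96 * 16.69)
r = 278.72 / 283.0624
r = 0.9847

0.9847


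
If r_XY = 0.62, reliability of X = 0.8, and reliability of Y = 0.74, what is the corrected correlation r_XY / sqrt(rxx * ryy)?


r_corrected = rxy / sqrt(rxx * ryy)
= 0.62 / sqrt(0.8 * 0.74)
= 0.62 / sqrt(0.592)
= 0.62 / 0.769415
r_corrected = 0.8058

0.8058


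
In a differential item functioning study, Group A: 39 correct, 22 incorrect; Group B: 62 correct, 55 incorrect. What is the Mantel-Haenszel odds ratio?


Odds_A = 39/22 = 1.7727
Odds_B = 62/55 = 1.1273
OR = Odds_A / Odds_B = 1.7727 / 1.1273
Exactly, OR = (39 * 55) / (22 * 62) = 2145 / 1364
OR = 1.5726

1.5726


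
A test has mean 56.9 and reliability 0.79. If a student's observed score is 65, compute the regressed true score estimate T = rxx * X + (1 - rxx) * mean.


T_est = rxx * X + (1 - rxx) * mean
T_est = 0.79 * 65 + 0.21 * 56.9
T_est = 51.35 + 11.949
T_est = 63.299

63.299


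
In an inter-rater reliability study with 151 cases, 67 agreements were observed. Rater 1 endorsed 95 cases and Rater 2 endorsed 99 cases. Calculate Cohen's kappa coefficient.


P_o = 67/151 = 0.443709
P_e = (95*99 + 56*52) / 22801 = 0.540196
kappa = (P_o - P_e) / (1 - P_e)
kappa = (0.443709 - 0.540196) / (1 - 0.540196)
kappa = -0.2098

-0.2098


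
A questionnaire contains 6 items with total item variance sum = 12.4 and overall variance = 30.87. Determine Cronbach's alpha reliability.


alpha = (k/(k-1)) * (1 - sum(si^2)/s_total^2)
= (6/5) * (1 - 12.4/30.87)
alpha = 0.718

0.718


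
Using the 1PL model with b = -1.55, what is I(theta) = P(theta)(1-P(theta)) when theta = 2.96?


P = 1/(1+exp(-(2.96--1.55))) = 0.9891
I = P*(1-P) = 0.9891 * 0.0109
I = 0.0108

0.0108


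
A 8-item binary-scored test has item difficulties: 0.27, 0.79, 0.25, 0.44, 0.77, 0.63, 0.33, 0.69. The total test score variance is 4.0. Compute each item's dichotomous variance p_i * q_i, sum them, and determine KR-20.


For each item, compute p_i * q_i:
  Item 1: 0.27 * 0.73 = 0.1971
  Item 2: 0.79 * 0.21 = 0.1659
  Item 3: 0.25 * 0.75 = 0.1875
  Item 4: 0.44 * 0.56 = 0.2464
  Item 5: 0.77 * 0.23 = 0.1771
  Item 6: 0.63 * 0.37 = 0.2331
  Item 7: 0.33 * 0.67 = 0.2211
  Item 8: 0.69 * 0.31 = 0.2139
Sum(p_i * q_i) = 0.1971 + 0.1659 + 0.1875 + 0.2464 + 0.1771 + 0.2331 + 0.2211 + 0.2139 = 1.6421
KR-20 = (k/(k-1)) * (1 - Sum(p_i*q_i) / Var_total)
= (8/7) * (1 - 1.6421/4.0)
= 1.1429 * 0.5895
KR-20 = 0.6737

0.6737


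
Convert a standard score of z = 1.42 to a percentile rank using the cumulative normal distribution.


CDF(z) = 0.5 * (1 + erf(z/sqrt(2)))
erf(1.0041) = 0.8444
CDF = 0.9222
Percentile rank = 0.9222 * 100 = 92.22

92.22


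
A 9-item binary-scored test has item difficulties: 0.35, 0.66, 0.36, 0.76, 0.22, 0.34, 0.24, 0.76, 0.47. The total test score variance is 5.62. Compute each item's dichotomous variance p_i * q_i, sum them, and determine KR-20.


For each item, compute p_i * q_i:
  Item 1: 0.35 * 0.65 = 0.2275
  Item 2: 0.66 * 0.34 = 0.2244
  Item 3: 0.36 * 0.64 = 0.2304
  Item 4: 0.76 * 0.24 = 0.1824
  Item 5: 0.22 * 0.78 = 0.1716
  Item 6: 0.34 * 0.66 = 0.2244
  Item 7: 0.24 * 0.76 = 0.1824
  Item 8: 0.76 * 0.24 = 0.1824
  Item 9: 0.47 * 0.53 = 0.2491
Sum(p_i * q_i) = 0.2275 + 0.2244 + 0.2304 + 0.1824 + 0.1716 + 0.2244 + 0.1824 + 0.1824 + 0.2491 = 1.8746
KR-20 = (k/(k-1)) * (1 - Sum(p_i*q_i) / Var_total)
= (9/8) * (1 - 1.8746/5.62)
= 1.125 * 0.6664
KR-20 = 0.7497

0.7497


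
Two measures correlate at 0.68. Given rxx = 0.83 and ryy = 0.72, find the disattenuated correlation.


r_corrected = rxy / sqrt(rxx * ryy)
= 0.68 / sqrt(0.83 * 0.72)
= 0.68 / sqrt(0.5976)
= 0.68 / 0.773046
r_corrected = 0.8796

0.8796


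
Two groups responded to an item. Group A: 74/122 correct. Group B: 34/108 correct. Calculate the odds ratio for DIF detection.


Odds_A = 74/48 = 1.5417
Odds_B = 34/74 = 0.4595
OR = Odds_A / Odds_B = 1.5417 / 0.4595
Exactly, OR = (74 * 74) / (48 * 34) = 5476 / 1632
OR = 3.3554

3.3554


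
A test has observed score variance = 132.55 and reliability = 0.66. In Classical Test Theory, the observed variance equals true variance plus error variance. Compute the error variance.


var_true = rxx * var_obs = 0.66 * 132.55 = 87.483
var_error = var_obs - var_true
var_error = 132.55 - 87.483
var_error = 45.067

45.067


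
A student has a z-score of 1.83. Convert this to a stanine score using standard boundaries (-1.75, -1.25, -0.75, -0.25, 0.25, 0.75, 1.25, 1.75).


Stanine boundaries: [-1.75, -1.25, -0.75, -0.25, 0.25, 0.75, 1.25, 1.75]
z = 1.83
Check each boundary:
  z >= -1.75 -> could be stanine 2
  z >= -1.25 -> could be stanine 3
  z >= -0.75 -> could be stanine 4
  z >= -0.25 -> could be stanine 5
  z >= 0.25 -> could be stanine 6
  z >= 0.75 -> could be stanine 7
  z >= 1.25 -> could be stanine 8
  z >= 1.75 -> could be stanine 9
Highest qualifying boundary gives stanine = 9

9


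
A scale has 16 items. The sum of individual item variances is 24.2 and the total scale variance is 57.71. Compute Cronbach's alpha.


alpha = (k/(k-1)) * (1 - sum(si^2)/s_total^2)
= (16/15) * (1 - 24.2/57.71)
alpha = 0.6194

0.6194


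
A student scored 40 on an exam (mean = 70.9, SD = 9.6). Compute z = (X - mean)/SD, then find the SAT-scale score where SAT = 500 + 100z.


z = (X - mean) / SD = (40 - 70.9) / 9.6
z = -30.9 / 9.6
z = -3.2188
SAT-scale = SAT = 500 + 100z
Carry z at full precision (z = -30.9 / 9.6) into the conversion:
SAT-scale = 500 + 100 * (-30.9 / 9.6) = 500 + -3090 / 9.6
SAT-scale = 500 + -321.875
SAT-scale = 178.125

178.125


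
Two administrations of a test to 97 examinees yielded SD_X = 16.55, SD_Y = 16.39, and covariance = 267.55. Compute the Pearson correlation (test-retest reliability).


r = cov(X,Y) / (SD_X * SD_Y)
r = 267.55 / (16.55 * 16.39)
r = 267.55 / 271.2545
r = 0.9863

0.9863


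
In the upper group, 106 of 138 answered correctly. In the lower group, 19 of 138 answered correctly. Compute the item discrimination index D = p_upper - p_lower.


p_upper = 106/138 = 0.7681
p_lower = 19/138 = 0.1377
D = 0.7681 - 0.1377 = 0.6304

0.6304


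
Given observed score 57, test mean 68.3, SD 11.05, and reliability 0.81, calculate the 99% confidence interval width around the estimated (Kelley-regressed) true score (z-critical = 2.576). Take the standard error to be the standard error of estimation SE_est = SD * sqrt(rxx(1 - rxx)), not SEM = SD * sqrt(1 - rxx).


True score estimate = 0.81*57 + 0.19*68.3 = 59.147
SE_est = SD * sqrt(rxx * (1 - rxx)) = 11.05 * sqrt(0.81 * 0.19) = 11.05 * sqrt(0.1539) = 4.334925
CI = T_est +/- z * SE_est, so width = 2 * z * SE_est = 2 * 2.576 * 4.334925
Width = 22.3335

22.3335


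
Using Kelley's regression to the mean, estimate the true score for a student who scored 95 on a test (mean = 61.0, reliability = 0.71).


T_est = rxx * X + (1 - rxx) * mean
T_est = 0.71 * 95 + 0.29 * 61.0
T_est = 67.45 + 17.69
T_est = 85.14

85.14


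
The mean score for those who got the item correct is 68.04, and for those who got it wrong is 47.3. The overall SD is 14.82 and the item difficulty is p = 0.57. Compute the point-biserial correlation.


q = 1 - p = 0.43
rpb = ((M1 - M0) / SD) * sqrt(p * q)
rpb = ((68.04 - 47.3) / 14.82) * sqrt(0.57 * 0.43)
rpb = 0.6928

0.6928


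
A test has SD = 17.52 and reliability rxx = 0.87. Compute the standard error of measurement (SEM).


SEM = SD * sqrt(1 - rxx)
SEM = 17.52 * sqrt(1 - 0.87)
SEM = 17.52 * sqrt(0.13) = 17.52 * 0.360555
SEM = 6.3169

6.3169


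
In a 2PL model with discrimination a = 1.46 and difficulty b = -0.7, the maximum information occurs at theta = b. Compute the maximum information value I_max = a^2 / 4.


For 2PL, max info at theta = b = -0.7
I_max = a^2 / 4 = 1.46^2 / 4
= 2.1316 / 4
I_max = 0.5329

0.5329


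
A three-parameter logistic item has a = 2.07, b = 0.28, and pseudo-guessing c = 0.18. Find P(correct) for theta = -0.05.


logit = 2.07*(-0.05 - 0.28) = -0.6831
P* = 1/(1 + exp(--0.6831)) = 0.3356
P = 0.18 + (1 - 0.18) * 0.3356
P = 0.4552

0.4552


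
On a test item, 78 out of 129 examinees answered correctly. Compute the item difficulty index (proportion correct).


Item difficulty p = number correct / total examinees
p = 78 / 129
p = 0.6047

0.6047


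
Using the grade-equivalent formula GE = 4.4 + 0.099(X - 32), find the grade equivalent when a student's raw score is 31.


raw - median = 31 - 32 = -1
slope * diff = 0.099 * -1 = -0.099
GE = 4.4 + -0.099
GE = 4.301

4.301


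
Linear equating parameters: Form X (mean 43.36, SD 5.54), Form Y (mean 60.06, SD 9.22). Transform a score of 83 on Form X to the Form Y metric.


slope = SD_Y / SD_X = 9.22 / 5.54 ~ 1.6643
intercept = mean_Y - slope * mean_X = 60.06 - (9.22 / 5.54) * 43.36 ~ -12.1023
Y = slope * X + intercept. To avoid rounding drift from the rounded slope/intercept, evaluate the equivalent form Y = mean_Y + SD_Y * (X - mean_X) / SD_X at full precision:
Y = 60.06 + 9.22 * (83 - 43.36) / 5.54
Y = 60.06 + 9.22 * 39.64 / 5.54
Y = 60.06 + 365.4808 / 5.54
Y = 60.06 + 65.9713
Y = 126.0313

126.0313


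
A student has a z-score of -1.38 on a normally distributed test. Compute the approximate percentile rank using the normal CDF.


CDF(z) = 0.5 * (1 + erf(z/sqrt(2)))
erf(-0.9758) = -0.8324
CDF = 0.0838
Percentile rank = 0.0838 * 100 = 8.38

8.38


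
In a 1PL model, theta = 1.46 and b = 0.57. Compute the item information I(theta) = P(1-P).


P = 1/(1+exp(-(1.46-0.57))) = 0.7089
I = P*(1-P) = 0.7089 * 0.2911
I = 0.2064

0.2064


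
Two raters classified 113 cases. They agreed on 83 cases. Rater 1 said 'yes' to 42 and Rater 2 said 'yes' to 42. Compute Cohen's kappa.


P_o = 83/113 = 0.734513
P_e = (42*42 + 71*71) / 12769 = 0.532931
kappa = (P_o - P_e) / (1 - P_e)
kappa = (0.734513 - 0.532931) / (1 - 0.532931)
kappa = 0.4316

0.4316


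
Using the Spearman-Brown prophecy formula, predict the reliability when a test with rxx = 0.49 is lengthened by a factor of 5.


r_new = (n * rxx) / (1 + (n-1) * rxx)
r_new = (5 * 0.49) / (1 + 4 * 0.49)
r_new = 2.45 / 2.96
r_new = 0.8277

0.8277


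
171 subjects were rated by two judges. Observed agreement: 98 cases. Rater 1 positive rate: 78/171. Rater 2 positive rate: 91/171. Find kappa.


P_o = 98/171 = 0.573099
P_e = (78*91 + 93*80) / 29241 = 0.497179
kappa = (P_o - P_e) / (1 - P_e)
kappa = (0.573099 - 0.497179) / (1 - 0.497179)
kappa = 0.151

0.151


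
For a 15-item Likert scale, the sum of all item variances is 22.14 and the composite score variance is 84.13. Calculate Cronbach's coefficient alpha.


alpha = (k/(k-1)) * (1 - sum(si^2)/s_total^2)
= (15/14) * (1 - 22.14/84.13)
alpha = 0.7895

0.7895


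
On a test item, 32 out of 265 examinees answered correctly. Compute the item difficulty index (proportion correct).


Item difficulty p = number correct / total examinees
p = 32 / 265
p = 0.1208

0.1208


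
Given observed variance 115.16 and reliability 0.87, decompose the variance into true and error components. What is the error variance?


var_true = rxx * var_obs = 0.87 * 115.16 = 100.1892
var_error = var_obs - var_true
var_error = 115.16 - 100.1892
var_error = 14.9708

14.9708


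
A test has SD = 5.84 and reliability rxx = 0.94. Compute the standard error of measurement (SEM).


SEM = SD * sqrt(1 - rxx)
SEM = 5.84 * sqrt(1 - 0.94)
SEM = 5.84 * sqrt(0.06) = 5.84 * 0.244949
SEM = 1.4305

1.4305


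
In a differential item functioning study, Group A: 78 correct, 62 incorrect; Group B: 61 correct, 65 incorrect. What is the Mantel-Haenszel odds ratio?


Odds_A = 78/62 = 1.2581
Odds_B = 61/65 = 0.9385
OR = Odds_A / Odds_B = 1.2581 / 0.9385
Exactly, OR = (78 * 65) / (62 * 61) = 5070 / 3782
OR = 1.3406

1.3406


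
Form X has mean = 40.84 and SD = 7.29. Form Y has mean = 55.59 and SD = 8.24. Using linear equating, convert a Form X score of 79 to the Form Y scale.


slope = SD_Y / SD_X = 8.24 / 7.29 ~ 1.1303
intercept = mean_Y - slope * mean_X = 55.59 - (8.24 / 7.29) * 40.84 ~ 9.4279
Y = slope * X + intercept. To avoid rounding drift from the rounded slope/intercept, evaluate the equivalent form Y = mean_Y + SD_Y * (X - mean_X) / SD_X at full precision:
Y = 55.59 + 8.24 * (79 - 40.84) / 7.29
Y = 55.59 + 8.24 * 38.16 / 7.29
Y = 55.59 + 314.4384 / 7.29
Y = 55.59 + 43.1328
Y = 98.7228

98.7228


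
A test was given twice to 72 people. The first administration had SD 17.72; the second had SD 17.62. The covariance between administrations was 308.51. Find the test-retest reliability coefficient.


r = cov(X,Y) / (SD_X * SD_Y)
r = 308.51 / (17.72 * 17.62)
r = 308.51 / 312.2264
r = 0.9881

0.9881


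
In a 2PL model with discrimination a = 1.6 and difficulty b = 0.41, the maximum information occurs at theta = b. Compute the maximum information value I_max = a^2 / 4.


For 2PL, max info at theta = b = 0.41
I_max = a^2 / 4 = 1.6^2 / 4
= 2.56 / 4
I_max = 0.64

0.64


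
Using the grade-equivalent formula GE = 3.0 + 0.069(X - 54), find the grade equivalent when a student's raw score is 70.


raw - median = 70 - 54 = 16
slope * diff = 0.069 * 16 = 1.104
GE = 3.0 + 1.104
GE = 4.104

4.104


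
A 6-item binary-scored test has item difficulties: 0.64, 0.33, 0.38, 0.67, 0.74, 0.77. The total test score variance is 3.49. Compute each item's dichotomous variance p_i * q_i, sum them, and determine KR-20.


For each item, compute p_i * q_i:
  Item 1: 0.64 * 0.36 = 0.2304
  Item 2: 0.33 * 0.67 = 0.2211
  Item 3: 0.38 * 0.62 = 0.2356
  Item 4: 0.67 * 0.33 = 0.2211
  Item 5: 0.74 * 0.26 = 0.1924
  Item 6: 0.77 * 0.23 = 0.1771
Sum(p_i * q_i) = 0.2304 + 0.2211 + 0.2356 + 0.2211 + 0.1924 + 0.1771 = 1.2777
KR-20 = (k/(k-1)) * (1 - Sum(p_i*q_i) / Var_total)
= (6/5) * (1 - 1.2777/3.49)
= 1.2 * 0.6339
KR-20 = 0.7607

0.7607


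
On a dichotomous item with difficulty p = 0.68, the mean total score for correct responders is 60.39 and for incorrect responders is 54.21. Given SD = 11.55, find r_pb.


q = 1 - p = 0.32
rpb = ((M1 - M0) / SD) * sqrt(p * q)
rpb = ((60.39 - 54.21) / 11.55) * sqrt(0.68 * 0.32)
rpb = 0.2496

0.2496


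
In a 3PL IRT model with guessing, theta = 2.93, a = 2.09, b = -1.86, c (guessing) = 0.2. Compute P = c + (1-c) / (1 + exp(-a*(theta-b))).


logit = 2.09*(2.93 - -1.86) = 10.0111
P* = 1/(1 + exp(-10.0111)) = 1.0
P = 0.2 + (1 - 0.2) * 1.0
P = 1.0

1.0


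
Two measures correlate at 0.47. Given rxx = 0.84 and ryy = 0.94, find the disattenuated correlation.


r_corrected = rxy / sqrt(rxx * ryy)
= 0.47 / sqrt(0.84 * 0.94)
= 0.47 / sqrt(0.7896)
= 0.47 / 0.888594
r_corrected = 0.5289

0.5289


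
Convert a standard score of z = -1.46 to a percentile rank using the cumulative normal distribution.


CDF(z) = 0.5 * (1 + erf(z/sqrt(2)))
erf(-1.0324) = -0.8557
CDF = 0.0721
Percentile rank = 0.0721 * 100 = 7.21

7.21


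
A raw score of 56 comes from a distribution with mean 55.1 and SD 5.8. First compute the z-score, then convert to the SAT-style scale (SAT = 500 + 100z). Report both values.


z = (X - mean) / SD = (56 - 55.1) / 5.8
z = 0.9 / 5.8
z = 0.1552
SAT-scale = SAT = 500 + 100z
Carry z at full precision (z = 0.9 / 5.8) into the conversion:
SAT-scale = 500 + 100 * (0.9 / 5.8) = 500 + 90 / 5.8
SAT-scale = 500 + 15.5172
SAT-scale = 515.5172

515.5172


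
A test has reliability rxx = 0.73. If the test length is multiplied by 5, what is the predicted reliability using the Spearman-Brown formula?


r_new = (n * rxx) / (1 + (n-1) * rxx)
r_new = (5 * 0.73) / (1 + 4 * 0.73)
r_new = 3.65 / 3.92
r_new = 0.9311

0.9311


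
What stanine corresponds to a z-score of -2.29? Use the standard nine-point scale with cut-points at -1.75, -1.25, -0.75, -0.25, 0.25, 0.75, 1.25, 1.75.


Stanine boundaries: [-1.75, -1.25, -0.75, -0.25, 0.25, 0.75, 1.25, 1.75]
z = -2.29
Check each boundary:
  z < -1.75
  z < -1.25
  z < -0.75
  z < -0.25
  z < 0.25
  z < 0.75
  z < 1.25
  z < 1.75
Highest qualifying boundary gives stanine = 1

1


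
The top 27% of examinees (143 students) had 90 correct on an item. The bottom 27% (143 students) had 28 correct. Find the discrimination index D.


p_upper = 90/143 = 0.6294
p_lower = 28/143 = 0.1958
D = 0.6294 - 0.1958 = 0.4336

0.4336


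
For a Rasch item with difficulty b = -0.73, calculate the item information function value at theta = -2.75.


P = 1/(1+exp(-(-2.75--0.73))) = 0.1171
I = P*(1-P) = 0.1171 * 0.8829
I = 0.1034

0.1034


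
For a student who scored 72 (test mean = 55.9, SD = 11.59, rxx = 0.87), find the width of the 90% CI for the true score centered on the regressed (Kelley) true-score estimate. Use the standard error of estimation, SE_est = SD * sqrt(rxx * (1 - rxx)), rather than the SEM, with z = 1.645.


True score estimate = 0.87*72 + 0.13*55.9 = 69.907
SE_est = SD * sqrt(rxx * (1 - rxx)) = 11.59 * sqrt(0.87 * 0.13) = 11.59 * sqrt(0.1131) = 3.897757
CI = T_est +/- z * SE_est, so width = 2 * z * SE_est = 2 * 1.645 * 3.897757
Width = 12.8236

12.8236


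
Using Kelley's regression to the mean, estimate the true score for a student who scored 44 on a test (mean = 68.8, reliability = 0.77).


T_est = rxx * X + (1 - rxx) * mean
T_est = 0.77 * 44 + 0.23 * 68.8
T_est = 33.88 + 15.824
T_est = 49.704

49.704


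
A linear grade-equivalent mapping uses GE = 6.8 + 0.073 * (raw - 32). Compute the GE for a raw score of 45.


raw - median = 45 - 32 = 13
slope * diff = 0.073 * 13 = 0.949
GE = 6.8 + 0.949
GE = 7.749

7.749


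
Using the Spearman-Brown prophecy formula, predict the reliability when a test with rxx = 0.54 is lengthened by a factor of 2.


r_new = (n * rxx) / (1 + (n-1) * rxx)
r_new = (2 * 0.54) / (1 + 1 * 0.54)
r_new = 1.08 / 1.54
r_new = 0.7013

0.7013


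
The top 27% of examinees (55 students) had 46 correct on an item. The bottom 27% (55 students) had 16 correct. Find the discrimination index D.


p_upper = 46/55 = 0.8364
p_lower = 16/55 = 0.2909
D = 0.8364 - 0.2909 = 0.5455

0.5455


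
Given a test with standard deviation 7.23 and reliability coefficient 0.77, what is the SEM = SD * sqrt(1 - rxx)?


SEM = SD * sqrt(1 - rxx)
SEM = 7.23 * sqrt(1 - 0.77)
SEM = 7.23 * sqrt(0.23) = 7.23 * 0.479583
SEM = 3.4674

3.4674


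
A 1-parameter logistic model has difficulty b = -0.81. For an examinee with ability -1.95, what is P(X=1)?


theta - b = -1.95 - -0.81 = -1.14
exp(-(theta - b)) = exp(1.14) = 3.1268
P = 1 / (1 + 3.1268)
P = 0.2423

0.2423


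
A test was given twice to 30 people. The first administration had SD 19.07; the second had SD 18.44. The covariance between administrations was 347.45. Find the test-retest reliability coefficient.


r = cov(X,Y) / (SD_X * SD_Y)
r = 347.45 / (19.07 * 18.44)
r = 347.45 / 351.6508
r = 0.9881

0.9881


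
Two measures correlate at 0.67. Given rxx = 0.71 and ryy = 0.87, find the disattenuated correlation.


r_corrected = rxy / sqrt(rxx * ryy)
= 0.67 / sqrt(0.71 * 0.87)
= 0.67 / sqrt(0.6177)
= 0.67 / 0.785939
r_corrected = 0.8525

0.8525


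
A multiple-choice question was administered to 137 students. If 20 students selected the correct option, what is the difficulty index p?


Item difficulty p = number correct / total examinees
p = 20 / 137
p = 0.146

0.146


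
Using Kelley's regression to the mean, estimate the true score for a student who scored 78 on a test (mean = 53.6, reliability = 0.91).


T_est = rxx * X + (1 - rxx) * mean
T_est = 0.91 * 78 + 0.09 * 53.6
T_est = 70.98 + 4.824
T_est = 75.804

75.804


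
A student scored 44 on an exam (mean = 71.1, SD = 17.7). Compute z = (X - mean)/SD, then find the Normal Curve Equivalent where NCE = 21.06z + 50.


z = (X - mean) / SD = (44 - 71.1) / 17.7
z = -27.1 / 17.7
z = -1.5311
NCE = NCE = 21.06z + 50
Carry z at full precision (z = -27.1 / 17.7) into the conversion:
NCE = 21.06 * (-27.1 / 17.7) + 50 = -570.726 / 17.7 + 50
NCE = -32.2444 + 50
NCE = 17.7556

17.7556


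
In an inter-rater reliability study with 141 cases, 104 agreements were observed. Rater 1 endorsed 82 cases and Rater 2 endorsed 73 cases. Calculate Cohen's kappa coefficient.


P_o = 104/141 = 0.737589
P_e = (82*73 + 59*68) / 19881 = 0.502892
kappa = (P_o - P_e) / (1 - P_e)
kappa = (0.737589 - 0.502892) / (1 - 0.502892)
kappa = 0.4721

0.4721


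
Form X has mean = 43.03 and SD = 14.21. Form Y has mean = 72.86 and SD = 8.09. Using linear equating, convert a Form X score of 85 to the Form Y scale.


slope = SD_Y / SD_X = 8.09 / 14.21 ~ 0.5693
intercept = mean_Y - slope * mean_X = 72.86 - (8.09 / 14.21) * 43.03 ~ 48.3623
Y = slope * X + intercept. To avoid rounding drift from the rounded slope/intercept, evaluate the equivalent form Y = mean_Y + SD_Y * (X - mean_X) / SD_X at full precision:
Y = 72.86 + 8.09 * (85 - 43.03) / 14.21
Y = 72.86 + 8.09 * 41.97 / 14.21
Y = 72.86 + 339.5373 / 14.21
Y = 72.86 + 23.8943
Y = 96.7543

96.7543


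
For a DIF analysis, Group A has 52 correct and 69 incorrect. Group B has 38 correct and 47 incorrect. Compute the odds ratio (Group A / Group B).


Odds_A = 52/69 = 0.7536
Odds_B = 38/47 = 0.8085
OR = Odds_A / Odds_B = 0.7536 / 0.8085
Exactly, OR = (52 * 47) / (69 * 38) = 2444 / 2622
OR = 0.9321

0.9321


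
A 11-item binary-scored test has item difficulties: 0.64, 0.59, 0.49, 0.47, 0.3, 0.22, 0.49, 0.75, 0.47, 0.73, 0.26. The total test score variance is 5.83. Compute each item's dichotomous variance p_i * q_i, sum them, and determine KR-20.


For each item, compute p_i * q_i:
  Item 1: 0.64 * 0.36 = 0.2304
  Item 2: 0.59 * 0.41 = 0.2419
  Item 3: 0.49 * 0.51 = 0.2499
  Item 4: 0.47 * 0.53 = 0.2491
  Item 5: 0.3 * 0.7 = 0.21
  Item 6: 0.22 * 0.78 = 0.1716
  Item 7: 0.49 * 0.51 = 0.2499
  Item 8: 0.75 * 0.25 = 0.1875
  Item 9: 0.47 * 0.53 = 0.2491
  Item 10: 0.73 * 0.27 = 0.1971
  Item 11: 0.26 * 0.74 = 0.1924
Sum(p_i * q_i) = 0.2304 + 0.2419 + 0.2499 + 0.2491 + 0.21 + 0.1716 + 0.2499 + 0.1875 + 0.2491 + 0.1971 + 0.1924 = 2.4289
KR-20 = (k/(k-1)) * (1 - Sum(p_i*q_i) / Var_total)
= (11/10) * (1 - 2.4289/5.83)
= 1.1 * 0.5834
KR-20 = 0.6417

0.6417


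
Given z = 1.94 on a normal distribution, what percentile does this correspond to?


CDF(z) = 0.5 * (1 + erf(z/sqrt(2)))
erf(1.3718) = 0.9476
CDF = 0.9738
Percentile rank = 0.9738 * 100 = 97.38

97.38


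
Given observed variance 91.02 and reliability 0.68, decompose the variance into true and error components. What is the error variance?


var_true = rxx * var_obs = 0.68 * 91.02 = 61.8936
var_error = var_obs - var_true
var_error = 91.02 - 61.8936
var_error = 29.1264

29.1264


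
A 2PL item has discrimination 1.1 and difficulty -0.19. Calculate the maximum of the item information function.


For 2PL, max info at theta = b = -0.19
I_max = a^2 / 4 = 1.1^2 / 4
= 1.21 / 4
I_max = 0.3025

0.3025


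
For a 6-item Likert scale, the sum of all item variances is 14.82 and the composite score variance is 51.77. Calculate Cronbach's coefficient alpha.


alpha = (k/(k-1)) * (1 - sum(si^2)/s_total^2)
= (6/5) * (1 - 14.82/51.77)
alpha = 0.8565

0.8565


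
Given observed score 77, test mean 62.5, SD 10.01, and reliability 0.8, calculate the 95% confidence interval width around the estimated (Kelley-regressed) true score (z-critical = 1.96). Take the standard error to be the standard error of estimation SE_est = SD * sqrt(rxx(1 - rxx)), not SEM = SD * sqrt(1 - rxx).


True score estimate = 0.8*77 + 0.2*62.5 = 74.1
SE_est = SD * sqrt(rxx * (1 - rxx)) = 10.01 * sqrt(0.8 * 0.2) = 10.01 * sqrt(0.16) = 4.004
CI = T_est +/- z * SE_est, so width = 2 * z * SE_est = 2 * 1.96 * 4.004
Width = 15.6957

15.6957


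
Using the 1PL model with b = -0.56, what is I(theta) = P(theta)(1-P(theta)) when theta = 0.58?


P = 1/(1+exp(-(0.58--0.56))) = 0.7577
I = P*(1-P) = 0.7577 * 0.2423
I = 0.1836

0.1836


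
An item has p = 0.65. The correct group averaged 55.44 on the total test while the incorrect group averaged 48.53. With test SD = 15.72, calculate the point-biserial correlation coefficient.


q = 1 - p = 0.35
rpb = ((M1 - M0) / SD) * sqrt(p * q)
rpb = ((55.44 - 48.53) / 15.72) * sqrt(0.65 * 0.35)
rpb = 0.2097

0.2097


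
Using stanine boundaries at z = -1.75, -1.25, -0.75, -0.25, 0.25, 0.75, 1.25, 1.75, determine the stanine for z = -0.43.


Stanine boundaries: [-1.75, -1.25, -0.75, -0.25, 0.25, 0.75, 1.25, 1.75]
z = -0.43
Check each boundary:
  z >= -1.75 -> could be stanine 2
  z >= -1.25 -> could be stanine 3
  z >= -0.75 -> could be stanine 4
  z < -0.25
  z < 0.25
  z < 0.75
  z < 1.25
  z < 1.75
Highest qualifying boundary gives stanine = 4

4


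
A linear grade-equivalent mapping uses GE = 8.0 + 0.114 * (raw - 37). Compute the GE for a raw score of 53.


raw - median = 53 - 37 = 16
slope * diff = 0.114 * 16 = 1.824
GE = 8.0 + 1.824
GE = 9.824

9.824


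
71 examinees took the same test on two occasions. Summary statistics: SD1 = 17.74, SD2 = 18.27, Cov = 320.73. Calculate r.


r = cov(X,Y) / (SD_X * SD_Y)
r = 320.73 / (17.74 * 18.27)
r = 320.73 / 324.1098
r = 0.9896

0.9896


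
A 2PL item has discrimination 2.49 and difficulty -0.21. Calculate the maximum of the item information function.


For 2PL, max info at theta = b = -0.21
I_max = a^2 / 4 = 2.49^2 / 4
= 6.2001 / 4
I_max = 1.55

1.55


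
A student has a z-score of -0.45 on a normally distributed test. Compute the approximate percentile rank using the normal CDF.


CDF(z) = 0.5 * (1 + erf(z/sqrt(2)))
erf(-0.3182) = -0.3473
CDF = 0.3264
Percentile rank = 0.3264 * 100 = 32.64

32.64


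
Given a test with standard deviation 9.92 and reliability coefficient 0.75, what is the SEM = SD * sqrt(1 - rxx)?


SEM = SD * sqrt(1 - rxx)
SEM = 9.92 * sqrt(1 - 0.75)
SEM = 9.92 * sqrt(0.25) = 9.92 * 0.5
SEM = 4.96

4.96


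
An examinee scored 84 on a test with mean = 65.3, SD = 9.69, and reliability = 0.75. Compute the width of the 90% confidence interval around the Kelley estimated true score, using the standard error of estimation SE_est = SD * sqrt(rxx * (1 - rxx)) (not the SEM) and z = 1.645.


True score estimate = 0.75*84 + 0.25*65.3 = 79.325
SE_est = SD * sqrt(rxx * (1 - rxx)) = 9.69 * sqrt(0.75 * 0.25) = 9.69 * sqrt(0.1875) = 4.195893
CI = T_est +/- z * SE_est, so width = 2 * z * SE_est = 2 * 1.645 * 4.195893
Width = 13.8045

13.8045


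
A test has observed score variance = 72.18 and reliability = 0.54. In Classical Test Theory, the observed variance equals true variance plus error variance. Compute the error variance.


var_true = rxx * var_obs = 0.54 * 72.18 = 38.9772
var_error = var_obs - var_true
var_error = 72.18 - 38.9772
var_error = 33.2028

33.2028


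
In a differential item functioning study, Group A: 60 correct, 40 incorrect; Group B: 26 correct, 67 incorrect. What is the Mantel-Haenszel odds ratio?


Odds_A = 60/40 = 1.5
Odds_B = 26/67 = 0.3881
OR = Odds_A / Odds_B = 1.5 / 0.3881
Exactly, OR = (60 * 67) / (40 * 26) = 4020 / 1040
OR = 3.8654

3.8654


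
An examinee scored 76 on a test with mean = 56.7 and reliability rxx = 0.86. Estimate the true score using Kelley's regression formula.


T_est = rxx * X + (1 - rxx) * mean
T_est = 0.86 * 76 + 0.14 * 56.7
T_est = 65.36 + 7.938
T_est = 73.298

73.298


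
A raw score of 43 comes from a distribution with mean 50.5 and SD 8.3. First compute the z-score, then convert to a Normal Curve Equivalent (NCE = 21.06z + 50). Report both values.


z = (X - mean) / SD = (43 - 50.5) / 8.3
z = -7.5 / 8.3
z = -0.9036
NCE = NCE = 21.06z + 50
Carry z at full precision (z = -7.5 / 8.3) into the conversion:
NCE = 21.06 * (-7.5 / 8.3) + 50 = -157.95 / 8.3 + 50
NCE = -19.0301 + 50
NCE = 30.9699

30.9699


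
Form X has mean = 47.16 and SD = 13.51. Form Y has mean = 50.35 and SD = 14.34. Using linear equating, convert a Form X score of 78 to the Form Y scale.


slope = SD_Y / SD_X = 14.34 / 13.51 ~ 1.0614
intercept = mean_Y - slope * mean_X = 50.35 - (14.34 / 13.51) * 47.16 ~ 0.2927
Y = slope * X + intercept. To avoid rounding drift from the rounded slope/intercept, evaluate the equivalent form Y = mean_Y + SD_Y * (X - mean_X) / SD_X at full precision:
Y = 50.35 + 14.34 * (78 - 47.16) / 13.51
Y = 50.35 + 14.34 * 30.84 / 13.51
Y = 50.35 + 442.2456 / 13.51
Y = 50.35 + 32.7347
Y = 83.0847

83.0847


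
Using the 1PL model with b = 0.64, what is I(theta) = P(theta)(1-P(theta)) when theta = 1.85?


P = 1/(1+exp(-(1.85-0.64))) = 0.7703
I = P*(1-P) = 0.7703 * 0.2297
I = 0.1769

0.1769


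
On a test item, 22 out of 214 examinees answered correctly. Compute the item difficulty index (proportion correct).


Item difficulty p = number correct / total examinees
p = 22 / 214
p = 0.1028

0.1028


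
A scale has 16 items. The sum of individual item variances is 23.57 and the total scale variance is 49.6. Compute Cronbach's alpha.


alpha = (k/(k-1)) * (1 - sum(si^2)/s_total^2)
= (16/15) * (1 - 23.57/49.6)
alpha = 0.5598

0.5598


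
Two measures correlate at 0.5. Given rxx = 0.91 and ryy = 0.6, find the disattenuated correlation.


r_corrected = rxy / sqrt(rxx * ryy)
= 0.5 / sqrt(0.91 * 0.6)
= 0.5 / sqrt(0.546)
= 0.5 / 0.738918
r_corrected = 0.6767

0.6767


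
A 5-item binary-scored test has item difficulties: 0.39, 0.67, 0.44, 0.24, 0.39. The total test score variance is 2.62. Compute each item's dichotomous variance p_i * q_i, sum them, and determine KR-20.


For each item, compute p_i * q_i:
  Item 1: 0.39 * 0.61 = 0.2379
  Item 2: 0.67 * 0.33 = 0.2211
  Item 3: 0.44 * 0.56 = 0.2464
  Item 4: 0.24 * 0.76 = 0.1824
  Item 5: 0.39 * 0.61 = 0.2379
Sum(p_i * q_i) = 0.2379 + 0.2211 + 0.2464 + 0.1824 + 0.2379 = 1.1257
KR-20 = (k/(k-1)) * (1 - Sum(p_i*q_i) / Var_total)
= (5/4) * (1 - 1.1257/2.62)
= 1.25 * 0.5703
KR-20 = 0.7129

0.7129


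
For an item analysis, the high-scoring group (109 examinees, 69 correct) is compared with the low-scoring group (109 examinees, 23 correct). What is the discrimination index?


p_upper = 69/109 = 0.633
p_lower = 23/109 = 0.211
D = 0.633 - 0.211 = 0.422

0.422


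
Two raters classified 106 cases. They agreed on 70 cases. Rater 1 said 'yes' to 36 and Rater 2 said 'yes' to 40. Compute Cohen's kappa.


P_o = 70/106 = 0.660377
P_e = (36*40 + 70*66) / 11236 = 0.539338
kappa = (P_o - P_e) / (1 - P_e)
kappa = (0.660377 - 0.539338) / (1 - 0.539338)
kappa = 0.2628

0.2628


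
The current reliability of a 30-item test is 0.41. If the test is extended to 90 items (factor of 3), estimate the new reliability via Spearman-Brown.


r_new = (n * rxx) / (1 + (n-1) * rxx)
r_new = (3 * 0.41) / (1 + 2 * 0.41)
r_new = 1.23 / 1.82
r_new = 0.6758

0.6758


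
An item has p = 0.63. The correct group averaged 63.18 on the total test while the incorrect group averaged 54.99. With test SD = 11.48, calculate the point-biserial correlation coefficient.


q = 1 - p = 0.37
rpb = ((M1 - M0) / SD) * sqrt(p * q)
rpb = ((63.18 - 54.99) / 11.48) * sqrt(0.63 * 0.37)
rpb = 0.3444

0.3444


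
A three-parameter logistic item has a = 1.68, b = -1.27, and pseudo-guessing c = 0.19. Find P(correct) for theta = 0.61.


logit = 1.68*(0.61 - -1.27) = 3.1584
P* = 1/(1 + exp(-3.1584)) = 0.9592
P = 0.19 + (1 - 0.19) * 0.9592
P = 0.967

0.967


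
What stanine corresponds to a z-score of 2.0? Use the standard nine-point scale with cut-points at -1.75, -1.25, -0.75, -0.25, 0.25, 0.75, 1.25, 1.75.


Stanine boundaries: [-1.75, -1.25, -0.75, -0.25, 0.25, 0.75, 1.25, 1.75]
z = 2.0
Check each boundary:
  z >= -1.75 -> could be stanine 2
  z >= -1.25 -> could be stanine 3
  z >= -0.75 -> could be stanine 4
  z >= -0.25 -> could be stanine 5
  z >= 0.25 -> could be stanine 6
  z >= 0.75 -> could be stanine 7
  z >= 1.25 -> could be stanine 8
  z >= 1.75 -> could be stanine 9
Highest qualifying boundary gives stanine = 9

9
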